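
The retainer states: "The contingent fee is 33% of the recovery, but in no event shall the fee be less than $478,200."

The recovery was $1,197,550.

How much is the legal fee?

$478,200.00

33% of $1,197,550 = $395,191.50
That is below the $478,200 minimum, so the minimum applies.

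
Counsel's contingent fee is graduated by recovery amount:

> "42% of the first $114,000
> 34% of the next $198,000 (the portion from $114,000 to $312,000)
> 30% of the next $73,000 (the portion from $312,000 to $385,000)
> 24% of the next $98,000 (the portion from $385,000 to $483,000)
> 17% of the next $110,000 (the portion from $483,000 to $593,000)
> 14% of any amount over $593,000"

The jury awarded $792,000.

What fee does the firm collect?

First $114,000 at 42% = $47,880.00
Next $198,000 at 34% = $67,320.00
Next $73,000 at 30% = $21,900.00
Next $98,000 at 24% = $23,520.00
Next $110,000 at 17% = $18,700.00
Remaining $199,000 at 14% = $27,860.00
Fee: $47,880.00 + $67,320.00 + $21,900.00 + $23,520.00 + $18,700.00 + $27,860.00 = $207,180.00

$207,180.00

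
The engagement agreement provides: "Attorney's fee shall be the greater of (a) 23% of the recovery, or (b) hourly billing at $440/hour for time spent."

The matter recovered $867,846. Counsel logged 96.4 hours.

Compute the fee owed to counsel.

(a) 23% of $867,846 = $199,604.58
(b) 96.4 × $440 = $42,416.00
The greater is (a): $199,604.58.

$199,604.58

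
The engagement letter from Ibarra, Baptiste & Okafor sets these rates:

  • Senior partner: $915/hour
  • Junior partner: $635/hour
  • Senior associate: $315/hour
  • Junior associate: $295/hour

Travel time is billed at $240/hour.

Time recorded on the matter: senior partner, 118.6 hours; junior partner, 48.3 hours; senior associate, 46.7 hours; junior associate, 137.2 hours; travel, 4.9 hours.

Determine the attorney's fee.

$195,550.00

Senior partner: 118.6 × $915 = $108,519.00
Junior partner: 48.3 × $635 = $30,670.50
Senior associate: 46.7 × $315 = $14,710.50
Junior associate: 137.2 × $295 = $40,474.00
Subtotal: $108,519.00 + $30,670.50 + $14,710.50 + $40,474.00 = $194,374.00
Travel: 4.9 × $240 = $1,176.00
Total: $194,374.00 + $1,176.00 = $195,550.00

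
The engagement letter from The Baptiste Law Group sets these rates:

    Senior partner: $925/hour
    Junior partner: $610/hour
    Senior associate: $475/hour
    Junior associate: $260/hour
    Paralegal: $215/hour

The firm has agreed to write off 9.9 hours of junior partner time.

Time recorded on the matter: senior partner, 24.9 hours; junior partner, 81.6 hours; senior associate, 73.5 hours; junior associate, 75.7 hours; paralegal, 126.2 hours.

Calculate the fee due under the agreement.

$148,497.00

Senior partner: 24.9 × $925 = $23,032.50
Junior partner: 81.6 × $610 = $49,776.00
Senior associate: 73.5 × $475 = $34,912.50
Junior associate: 75.7 × $260 = $19,682.00
Paralegal: 126.2 × $215 = $27,133.00
Subtotal: $154,536.00
Write-off: 9.9 × $610 = $6,039.00
Total: $154,536.00 − $6,039.00 = $148,497.00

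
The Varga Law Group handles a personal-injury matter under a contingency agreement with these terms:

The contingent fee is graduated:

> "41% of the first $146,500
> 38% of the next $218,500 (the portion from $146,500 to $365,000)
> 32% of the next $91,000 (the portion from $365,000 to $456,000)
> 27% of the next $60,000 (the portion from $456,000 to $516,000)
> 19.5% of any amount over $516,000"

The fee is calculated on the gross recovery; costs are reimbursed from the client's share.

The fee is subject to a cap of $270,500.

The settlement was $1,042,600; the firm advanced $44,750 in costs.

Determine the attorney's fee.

Fee base is the gross recovery, $1,042,600; costs are reimbursed separately.
First $146,500 at 41% = $60,065.00
Next $218,500 at 38% = $83,030.00
Next $91,000 at 32% = $29,120.00
Next $60,000 at 27% = $16,200.00
Remaining $526,600 at 19.5% = $102,687.00
Fee: $60,065.00 + $83,030.00 + $29,120.00 + $16,200.00 + $102,687.00 = $291,102.00
$291,102.00 exceeds the $270,500 cap, so the fee is capped at $270,500.00.

$270,500.00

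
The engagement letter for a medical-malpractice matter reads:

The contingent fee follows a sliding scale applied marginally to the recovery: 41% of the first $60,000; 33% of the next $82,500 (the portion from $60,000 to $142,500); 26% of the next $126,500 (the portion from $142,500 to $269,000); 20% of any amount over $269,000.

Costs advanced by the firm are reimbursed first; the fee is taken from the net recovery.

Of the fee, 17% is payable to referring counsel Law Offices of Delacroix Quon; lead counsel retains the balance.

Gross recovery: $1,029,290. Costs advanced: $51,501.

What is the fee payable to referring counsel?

$38,500.38

Fee base (net of costs): $1,029,290 − $51,501 = $977,789
First $60,000 at 41% = $24,600.00
Next $82,500 at 33% = $27,225.00
Next $126,500 at 26% = $32,890.00
Remaining $708,789 at 20% = $141,757.80
Fee: $24,600.00 + $27,225.00 + $32,890.00 + $141,757.80 = $226,472.80
Referral share: 17% of $226,472.80 = $38,500.38; lead counsel retains $226,472.80 − $38,500.38 = $187,972.42.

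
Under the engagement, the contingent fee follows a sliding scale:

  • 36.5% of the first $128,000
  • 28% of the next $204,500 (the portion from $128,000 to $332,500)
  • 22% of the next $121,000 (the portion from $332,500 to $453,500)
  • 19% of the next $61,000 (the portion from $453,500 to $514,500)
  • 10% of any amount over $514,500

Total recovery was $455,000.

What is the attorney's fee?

$130,885.00

First $128,000 at 36.5% = $46,720.00
Next $204,500 at 28% = $57,260.00
Next $121,000 at 22% = $26,620.00
Remaining $1,500 at 19% = $285.00
Fee: $46,720.00 + $57,260.00 + $26,620.00 + $285.00 = $130,885.00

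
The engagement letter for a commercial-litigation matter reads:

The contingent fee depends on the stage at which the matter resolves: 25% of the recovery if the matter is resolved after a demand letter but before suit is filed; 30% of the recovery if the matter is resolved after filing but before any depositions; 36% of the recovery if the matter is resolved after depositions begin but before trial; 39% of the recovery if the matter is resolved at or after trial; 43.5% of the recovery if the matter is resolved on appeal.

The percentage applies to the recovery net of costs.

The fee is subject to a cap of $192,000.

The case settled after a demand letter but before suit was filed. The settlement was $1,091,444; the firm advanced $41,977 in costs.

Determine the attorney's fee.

$192,000.00

Fee base (net of costs): $1,091,444 − $41,977 = $1,049,467
The matter settled after a demand letter but before suit was filed, so the 25% rate applies.
$1,049,467 × 25% = $262,366.75
$262,366.75 exceeds the $192,000 cap, so the fee is capped at $192,000.00.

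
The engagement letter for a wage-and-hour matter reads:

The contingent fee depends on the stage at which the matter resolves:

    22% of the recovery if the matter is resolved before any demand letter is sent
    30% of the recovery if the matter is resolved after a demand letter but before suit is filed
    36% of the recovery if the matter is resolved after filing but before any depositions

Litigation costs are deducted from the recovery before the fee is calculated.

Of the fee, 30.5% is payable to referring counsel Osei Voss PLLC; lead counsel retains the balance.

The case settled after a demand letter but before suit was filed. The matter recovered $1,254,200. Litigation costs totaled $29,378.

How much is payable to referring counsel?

$112,071.21

Fee base (net of costs): $1,254,200 − $29,378 = $1,224,822
The matter settled after a demand letter but before suit was filed, so the 30% rate applies.
$1,224,822 × 30% = $367,446.60
Referral share: 30.5% of $367,446.60 = $112,071.21; lead counsel retains $367,446.60 − $112,071.21 = $255,375.39.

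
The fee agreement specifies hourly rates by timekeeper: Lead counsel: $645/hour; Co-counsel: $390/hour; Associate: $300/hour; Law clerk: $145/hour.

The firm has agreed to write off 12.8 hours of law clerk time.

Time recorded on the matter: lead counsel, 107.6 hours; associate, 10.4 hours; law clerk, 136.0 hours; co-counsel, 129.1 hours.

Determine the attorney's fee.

Lead counsel: 107.6 × $645 = $69,402.00
Co-counsel: 129.1 × $390 = $50,349.00
Associate: 10.4 × $300 = $3,120.00
Law clerk: 136.0 × $145 = $19,720.00
Subtotal: $142,591.00
Write-off: 12.8 × $145 = $1,856.00
Total: $142,591.00 − $1,856.00 = $140,735.00

$140,735.00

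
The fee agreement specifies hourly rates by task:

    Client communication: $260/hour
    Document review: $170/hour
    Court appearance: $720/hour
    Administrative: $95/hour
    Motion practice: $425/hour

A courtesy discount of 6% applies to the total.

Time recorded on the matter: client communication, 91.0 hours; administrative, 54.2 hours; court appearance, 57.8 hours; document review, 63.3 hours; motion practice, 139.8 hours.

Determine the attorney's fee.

Client communication: 91.0 × $260 = $23,660.00
Document review: 63.3 × $170 = $10,761.00
Court appearance: 57.8 × $720 = $41,616.00
Administrative: 54.2 × $95 = $5,149.00
Motion practice: 139.8 × $425 = $59,415.00
Subtotal: $140,601.00
Less 6% discount: −$8,436.06
Total: $140,601.00 − $8,436.06 = $132,164.94

$132,164.94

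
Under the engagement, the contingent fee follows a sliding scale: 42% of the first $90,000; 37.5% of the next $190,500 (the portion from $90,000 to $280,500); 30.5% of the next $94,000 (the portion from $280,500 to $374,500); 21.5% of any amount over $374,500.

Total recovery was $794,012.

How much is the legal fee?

$228,102.58

First $90,000 at 42% = $37,800.00
Next $190,500 at 37.5% = $71,437.50
Next $94,000 at 30.5% = $28,670.00
Remaining $419,512 at 21.5% = $90,195.08
Fee: $37,800.00 + $71,437.50 + $28,670.00 + $90,195.08 = $228,102.58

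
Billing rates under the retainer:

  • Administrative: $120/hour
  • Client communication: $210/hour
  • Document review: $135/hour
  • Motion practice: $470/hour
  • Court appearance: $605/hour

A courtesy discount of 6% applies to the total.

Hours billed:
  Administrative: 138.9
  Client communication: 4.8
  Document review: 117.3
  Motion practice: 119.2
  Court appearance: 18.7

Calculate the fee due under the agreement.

$94,798.06

Administrative: 138.9 × $120 = $16,668.00
Client communication: 4.8 × $210 = $1,008.00
Document review: 117.3 × $135 = $15,835.50
Motion practice: 119.2 × $470 = $56,024.00
Court appearance: 18.7 × $605 = $11,313.50
Subtotal: $100,849.00
Less 6% discount: −$6,050.94
Total: $100,849.00 − $6,050.94 = $94,798.06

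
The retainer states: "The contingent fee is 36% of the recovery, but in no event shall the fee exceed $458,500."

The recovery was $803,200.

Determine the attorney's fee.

36% of $803,200 = $289,152.00
That is under the $458,500 cap.

$289,152.00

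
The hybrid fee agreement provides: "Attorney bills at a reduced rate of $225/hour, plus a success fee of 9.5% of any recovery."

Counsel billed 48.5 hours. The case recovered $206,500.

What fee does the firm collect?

$30,530.00

Hourly: 48.5 × $225 = $10,912.50
Success fee: 9.5% of $206,500 = $19,617.50
Total: $10,912.50 + $19,617.50 = $30,530.00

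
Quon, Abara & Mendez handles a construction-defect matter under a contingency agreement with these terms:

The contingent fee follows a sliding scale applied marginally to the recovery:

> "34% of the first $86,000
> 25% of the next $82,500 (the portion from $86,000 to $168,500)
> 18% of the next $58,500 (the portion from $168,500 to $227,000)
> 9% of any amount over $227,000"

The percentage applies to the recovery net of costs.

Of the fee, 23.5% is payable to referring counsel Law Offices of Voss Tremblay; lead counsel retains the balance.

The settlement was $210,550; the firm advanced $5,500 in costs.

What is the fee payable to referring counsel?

Fee base (net of costs): $210,550 − $5,500 = $205,050
First $86,000 at 34% = $29,240.00
Next $82,500 at 25% = $20,625.00
Remaining $36,550 at 18% = $6,579.00
Fee: $29,240.00 + $20,625.00 + $6,579.00 = $56,444.00
Referral share: 23.5% of $56,444.00 = $13,264.34; lead counsel retains $56,444.00 − $13,264.34 = $43,179.66.

$13,264.34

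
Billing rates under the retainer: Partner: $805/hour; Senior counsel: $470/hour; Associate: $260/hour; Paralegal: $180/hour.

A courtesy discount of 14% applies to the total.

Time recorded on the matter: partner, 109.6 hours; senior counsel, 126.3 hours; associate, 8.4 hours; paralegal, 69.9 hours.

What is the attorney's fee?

$139,625.30

Partner: 109.6 × $805 = $88,228.00
Senior counsel: 126.3 × $470 = $59,361.00
Associate: 8.4 × $260 = $2,184.00
Paralegal: 69.9 × $180 = $12,582.00
Subtotal: $162,355.00
Less 14% discount: −$22,729.70
Total: $162,355.00 − $22,729.70 = $139,625.30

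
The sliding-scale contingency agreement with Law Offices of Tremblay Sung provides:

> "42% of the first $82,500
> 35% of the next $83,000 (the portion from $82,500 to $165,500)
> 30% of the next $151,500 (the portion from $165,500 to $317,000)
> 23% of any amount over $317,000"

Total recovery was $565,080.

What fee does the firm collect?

First $82,500 at 42% = $34,650.00
Next $83,000 at 35% = $29,050.00
Next $151,500 at 30% = $45,450.00
Remaining $248,080 at 23% = $57,058.40
Fee: $34,650.00 + $29,050.00 + $45,450.00 + $57,058.40 = $166,208.40

$166,208.40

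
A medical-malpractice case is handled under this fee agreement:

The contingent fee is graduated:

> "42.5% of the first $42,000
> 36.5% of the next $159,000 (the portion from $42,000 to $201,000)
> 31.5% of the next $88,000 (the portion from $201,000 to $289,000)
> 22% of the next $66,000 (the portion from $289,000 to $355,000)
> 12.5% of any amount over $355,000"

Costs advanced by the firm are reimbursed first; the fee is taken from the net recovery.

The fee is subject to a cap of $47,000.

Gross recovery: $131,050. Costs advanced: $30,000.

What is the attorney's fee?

Fee base (net of costs): $131,050 − $30,000 = $101,050
First $42,000 at 42.5% = $17,850.00
Remaining $59,050 at 36.5% = $21,553.25
Fee: $17,850.00 + $21,553.25 = $39,403.25
$39,403.25 is under the $47,000 cap.

$39,403.25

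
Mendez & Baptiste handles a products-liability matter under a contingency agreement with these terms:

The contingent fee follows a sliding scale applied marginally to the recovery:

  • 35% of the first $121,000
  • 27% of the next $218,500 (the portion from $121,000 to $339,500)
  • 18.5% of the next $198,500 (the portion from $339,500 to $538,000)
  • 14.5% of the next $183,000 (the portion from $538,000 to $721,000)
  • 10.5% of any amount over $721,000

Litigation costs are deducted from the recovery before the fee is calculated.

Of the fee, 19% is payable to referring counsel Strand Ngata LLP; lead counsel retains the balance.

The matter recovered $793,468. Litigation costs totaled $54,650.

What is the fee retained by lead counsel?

Fee base (net of costs): $793,468 − $54,650 = $738,818
First $121,000 at 35% = $42,350.00
Next $218,500 at 27% = $58,995.00
Next $198,500 at 18.5% = $36,722.50
Next $183,000 at 14.5% = $26,535.00
Remaining $17,818 at 10.5% = $1,870.89
Fee: $42,350.00 + $58,995.00 + $36,722.50 + $26,535.00 + $1,870.89 = $166,473.39
Referral share: 19% of $166,473.39 = $31,629.94; lead counsel retains $166,473.39 − $31,629.94 = $134,843.45.

$134,843.45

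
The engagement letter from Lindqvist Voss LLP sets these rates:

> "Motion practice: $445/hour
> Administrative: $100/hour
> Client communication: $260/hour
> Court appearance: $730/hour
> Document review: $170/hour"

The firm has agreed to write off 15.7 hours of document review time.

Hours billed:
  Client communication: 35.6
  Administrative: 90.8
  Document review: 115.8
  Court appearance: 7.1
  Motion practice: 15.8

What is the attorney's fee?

Motion practice: 15.8 × $445 = $7,031.00
Administrative: 90.8 × $100 = $9,080.00
Client communication: 35.6 × $260 = $9,256.00
Court appearance: 7.1 × $730 = $5,183.00
Document review: 115.8 × $170 = $19,686.00
Subtotal: $50,236.00
Write-off: 15.7 × $170 = $2,669.00
Total: $50,236.00 − $2,669.00 = $47,567.00

$47,567.00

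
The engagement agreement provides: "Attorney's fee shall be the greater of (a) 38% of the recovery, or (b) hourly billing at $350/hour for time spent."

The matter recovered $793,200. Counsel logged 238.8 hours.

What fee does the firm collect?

$301,416.00

(a) 38% of $793,200 = $301,416.00
(b) 238.8 × $350 = $83,580.00
The greater is (a): $301,416.00.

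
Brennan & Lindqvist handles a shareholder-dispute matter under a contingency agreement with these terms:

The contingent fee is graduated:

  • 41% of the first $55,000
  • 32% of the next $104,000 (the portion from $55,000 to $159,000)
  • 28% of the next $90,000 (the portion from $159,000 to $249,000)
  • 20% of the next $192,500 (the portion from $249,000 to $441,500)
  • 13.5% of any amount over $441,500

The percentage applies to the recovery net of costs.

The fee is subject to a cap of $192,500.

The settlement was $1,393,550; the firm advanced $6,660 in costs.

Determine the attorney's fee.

Fee base (net of costs): $1,393,550 − $6,660 = $1,386,890
First $55,000 at 41% = $22,550.00
Next $104,000 at 32% = $33,280.00
Next $90,000 at 28% = $25,200.00
Next $192,500 at 20% = $38,500.00
Remaining $945,390 at 13.5% = $127,627.65
Fee: $22,550.00 + $33,280.00 + $25,200.00 + $38,500.00 + $127,627.65 = $247,157.65
$247,157.65 exceeds the $192,500 cap, so the fee is capped at $192,500.00.

$192,500.00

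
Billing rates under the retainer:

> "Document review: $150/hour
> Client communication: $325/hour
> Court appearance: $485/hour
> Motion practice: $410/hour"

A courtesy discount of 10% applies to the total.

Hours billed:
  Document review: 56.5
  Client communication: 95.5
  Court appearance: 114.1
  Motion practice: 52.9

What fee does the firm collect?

$104,886.00

Document review: 56.5 × $150 = $8,475.00
Client communication: 95.5 × $325 = $31,037.50
Court appearance: 114.1 × $485 = $55,338.50
Motion practice: 52.9 × $410 = $21,689.00
Subtotal: $116,540.00
Less 10% discount: −$11,654.00
Total: $116,540.00 − $11,654.00 = $104,886.00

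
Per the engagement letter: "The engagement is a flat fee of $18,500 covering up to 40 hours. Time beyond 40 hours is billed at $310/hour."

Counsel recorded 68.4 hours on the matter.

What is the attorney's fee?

Flat fee: $18,500.00
Excess hours: 68.4 − 40 = 28.4
Overrun: 28.4 × $310 = $8,804.00
Total: $18,500.00 + $8,804.00 = $27,304.00

$27,304.00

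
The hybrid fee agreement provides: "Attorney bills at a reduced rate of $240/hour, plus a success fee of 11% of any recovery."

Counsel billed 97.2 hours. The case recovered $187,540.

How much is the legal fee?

Hourly: 97.2 × $240 = $23,328.00
Success fee: 11% of $187,540 = $20,629.40
Total: $23,328.00 + $20,629.40 = $43,957.40

$43,957.40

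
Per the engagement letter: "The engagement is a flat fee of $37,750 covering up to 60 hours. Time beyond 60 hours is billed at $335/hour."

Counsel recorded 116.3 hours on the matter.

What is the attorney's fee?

$56,610.50

Flat fee: $37,750.00
Excess hours: 116.3 − 60 = 56.3
Overrun: 56.3 × $335 = $18,860.50
Total: $37,750.00 + $18,860.50 = $56,610.50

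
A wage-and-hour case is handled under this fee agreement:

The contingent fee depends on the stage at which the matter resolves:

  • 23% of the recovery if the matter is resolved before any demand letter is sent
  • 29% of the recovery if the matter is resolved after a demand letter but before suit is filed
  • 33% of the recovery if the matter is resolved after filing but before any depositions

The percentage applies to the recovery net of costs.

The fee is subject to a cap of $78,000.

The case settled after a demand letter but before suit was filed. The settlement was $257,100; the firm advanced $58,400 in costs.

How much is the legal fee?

Fee base (net of costs): $257,100 − $58,400 = $198,700
The matter settled after a demand letter but before suit was filed, so the 29% rate applies.
$198,700 × 29% = $57,623.00
$57,623.00 is under the $78,000 cap.

$57,623.00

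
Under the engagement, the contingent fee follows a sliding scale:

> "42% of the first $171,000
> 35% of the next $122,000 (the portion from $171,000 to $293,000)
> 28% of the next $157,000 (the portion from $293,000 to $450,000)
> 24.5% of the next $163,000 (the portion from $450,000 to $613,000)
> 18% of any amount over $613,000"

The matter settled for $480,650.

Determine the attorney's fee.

First $171,000 at 42% = $71,820.00
Next $122,000 at 35% = $42,700.00
Next $157,000 at 28% = $43,960.00
Remaining $30,650 at 24.5% = $7,509.25
Fee: $71,820.00 + $42,700.00 + $43,960.00 + $7,509.25 = $165,989.25

$165,989.25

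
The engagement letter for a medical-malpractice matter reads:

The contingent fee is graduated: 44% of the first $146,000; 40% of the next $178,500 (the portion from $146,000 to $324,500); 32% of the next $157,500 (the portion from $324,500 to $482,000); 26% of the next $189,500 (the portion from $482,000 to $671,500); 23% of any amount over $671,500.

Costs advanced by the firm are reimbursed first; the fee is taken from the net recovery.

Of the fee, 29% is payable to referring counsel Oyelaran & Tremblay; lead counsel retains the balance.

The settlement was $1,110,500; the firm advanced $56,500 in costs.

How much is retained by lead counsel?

Fee base (net of costs): $1,110,500 − $56,500 = $1,054,000
First $146,000 at 44% = $64,240.00
Next $178,500 at 40% = $71,400.00
Next $157,500 at 32% = $50,400.00
Next $189,500 at 26% = $49,270.00
Remaining $382,500 at 23% = $87,975.00
Fee: $64,240.00 + $71,400.00 + $50,400.00 + $49,270.00 + $87,975.00 = $323,285.00
Referral share: 29% of $323,285.00 = $93,752.65; lead counsel retains $323,285.00 − $93,752.65 = $229,532.35.

$229,532.35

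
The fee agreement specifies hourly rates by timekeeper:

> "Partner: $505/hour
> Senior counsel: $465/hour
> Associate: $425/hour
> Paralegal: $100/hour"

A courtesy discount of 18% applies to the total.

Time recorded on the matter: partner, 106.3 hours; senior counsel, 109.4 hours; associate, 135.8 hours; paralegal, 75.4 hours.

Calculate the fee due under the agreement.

Partner: 106.3 × $505 = $53,681.50
Senior counsel: 109.4 × $465 = $50,871.00
Associate: 135.8 × $425 = $57,715.00
Paralegal: 75.4 × $100 = $7,540.00
Subtotal: $169,807.50
Less 18% discount: −$30,565.35
Total: $169,807.50 − $30,565.35 = $139,242.15

$139,242.15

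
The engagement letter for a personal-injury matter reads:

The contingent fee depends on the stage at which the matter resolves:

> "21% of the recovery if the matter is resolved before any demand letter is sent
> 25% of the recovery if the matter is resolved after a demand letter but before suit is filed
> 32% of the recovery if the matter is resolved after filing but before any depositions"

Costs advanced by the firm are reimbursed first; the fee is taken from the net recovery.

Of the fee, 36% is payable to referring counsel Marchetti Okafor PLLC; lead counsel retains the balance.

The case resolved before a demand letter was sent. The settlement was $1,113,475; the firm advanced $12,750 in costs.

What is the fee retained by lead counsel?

$147,937.44

Fee base (net of costs): $1,113,475 − $12,750 = $1,100,725
The matter resolved before a demand letter was sent, so the 21% rate applies.
$1,100,725 × 21% = $231,152.25
Referral share: 36% of $231,152.25 = $83,214.81; lead counsel retains $231,152.25 − $83,214.81 = $147,937.44.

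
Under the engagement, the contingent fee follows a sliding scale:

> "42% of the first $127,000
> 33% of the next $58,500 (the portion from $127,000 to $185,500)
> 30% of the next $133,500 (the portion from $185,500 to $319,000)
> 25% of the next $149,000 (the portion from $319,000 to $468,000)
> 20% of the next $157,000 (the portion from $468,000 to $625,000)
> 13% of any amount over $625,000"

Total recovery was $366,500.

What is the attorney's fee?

$124,570.00

First $127,000 at 42% = $53,340.00
Next $58,500 at 33% = $19,305.00
Next $133,500 at 30% = $40,050.00
Remaining $47,500 at 25% = $11,875.00
Fee: $53,340.00 + $19,305.00 + $40,050.00 + $11,875.00 = $124,570.00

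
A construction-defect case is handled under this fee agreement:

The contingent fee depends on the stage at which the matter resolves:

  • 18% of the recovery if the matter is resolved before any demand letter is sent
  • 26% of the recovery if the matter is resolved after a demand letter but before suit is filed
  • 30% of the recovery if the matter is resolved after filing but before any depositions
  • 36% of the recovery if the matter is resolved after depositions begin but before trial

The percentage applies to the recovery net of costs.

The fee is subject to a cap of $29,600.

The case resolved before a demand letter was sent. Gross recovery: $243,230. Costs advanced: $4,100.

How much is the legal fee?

Fee base (net of costs): $243,230 − $4,100 = $239,130
The matter resolved before a demand letter was sent, so the 18% rate applies.
$239,130 × 18% = $43,043.40
$43,043.40 exceeds the $29,600 cap, so the fee is capped at $29,600.00.

$29,600.00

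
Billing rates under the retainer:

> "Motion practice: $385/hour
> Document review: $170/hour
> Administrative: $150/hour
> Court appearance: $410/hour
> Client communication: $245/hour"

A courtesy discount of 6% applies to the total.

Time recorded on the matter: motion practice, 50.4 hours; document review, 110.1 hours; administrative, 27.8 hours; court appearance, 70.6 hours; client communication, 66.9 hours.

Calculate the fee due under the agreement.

$82,369.85

Motion practice: 50.4 × $385 = $19,404.00
Document review: 110.1 × $170 = $18,717.00
Administrative: 27.8 × $150 = $4,170.00
Court appearance: 70.6 × $410 = $28,946.00
Client communication: 66.9 × $245 = $16,390.50
Subtotal: $87,627.50
Less 6% discount: −$5,257.65
Total: $87,627.50 − $5,257.65 = $82,369.85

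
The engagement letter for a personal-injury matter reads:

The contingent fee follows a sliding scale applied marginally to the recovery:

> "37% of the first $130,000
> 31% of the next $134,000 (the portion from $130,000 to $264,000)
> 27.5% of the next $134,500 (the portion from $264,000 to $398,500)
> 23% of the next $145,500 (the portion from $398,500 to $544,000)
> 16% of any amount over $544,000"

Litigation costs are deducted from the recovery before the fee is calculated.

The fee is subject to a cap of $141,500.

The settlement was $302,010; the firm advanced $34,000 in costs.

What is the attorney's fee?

Fee base (net of costs): $302,010 − $34,000 = $268,010
First $130,000 at 37% = $48,100.00
Next $134,000 at 31% = $41,540.00
Remaining $4,010 at 27.5% = $1,102.75
Fee: $48,100.00 + $41,540.00 + $1,102.75 = $90,742.75
$90,742.75 is under the $141,500 cap.

$90,742.75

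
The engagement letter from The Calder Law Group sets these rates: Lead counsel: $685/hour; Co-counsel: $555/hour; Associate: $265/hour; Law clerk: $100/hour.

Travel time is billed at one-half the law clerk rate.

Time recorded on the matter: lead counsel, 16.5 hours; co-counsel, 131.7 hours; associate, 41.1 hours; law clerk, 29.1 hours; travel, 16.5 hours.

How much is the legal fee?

$99,022.50

Lead counsel: 16.5 × $685 = $11,302.50
Co-counsel: 131.7 × $555 = $73,093.50
Associate: 41.1 × $265 = $10,891.50
Law clerk: 29.1 × $100 = $2,910.00
Subtotal: $11,302.50 + $73,093.50 + $10,891.50 + $2,910.00 = $98,197.50
Travel: 16.5 × ($100 ÷ 2) = 16.5 × $50.00 = $825.00
Total: $98,197.50 + $825.00 = $99,022.50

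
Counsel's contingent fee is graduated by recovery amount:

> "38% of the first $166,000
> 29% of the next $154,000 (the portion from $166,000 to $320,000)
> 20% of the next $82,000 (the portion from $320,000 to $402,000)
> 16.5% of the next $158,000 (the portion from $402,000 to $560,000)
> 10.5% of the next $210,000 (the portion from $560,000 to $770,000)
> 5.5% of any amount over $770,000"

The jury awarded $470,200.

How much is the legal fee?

$135,393.00

First $166,000 at 38% = $63,080.00
Next $154,000 at 29% = $44,660.00
Next $82,000 at 20% = $16,400.00
Remaining $68,200 at 16.5% = $11,253.00
Fee: $63,080.00 + $44,660.00 + $16,400.00 + $11,253.00 = $135,393.00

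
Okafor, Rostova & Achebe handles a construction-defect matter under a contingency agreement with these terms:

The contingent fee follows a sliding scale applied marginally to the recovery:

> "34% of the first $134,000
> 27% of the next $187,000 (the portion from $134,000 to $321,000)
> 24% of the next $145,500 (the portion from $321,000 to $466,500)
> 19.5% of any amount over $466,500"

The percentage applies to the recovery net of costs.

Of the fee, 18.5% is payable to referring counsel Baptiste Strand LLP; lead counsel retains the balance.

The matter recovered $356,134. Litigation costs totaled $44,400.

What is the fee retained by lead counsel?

$76,241.77

Fee base (net of costs): $356,134 − $44,400 = $311,734
First $134,000 at 34% = $45,560.00
Remaining $177,734 at 27% = $47,988.18
Fee: $45,560.00 + $47,988.18 = $93,548.18
Referral share: 18.5% of $93,548.18 = $17,306.41; lead counsel retains $93,548.18 − $17,306.41 = $76,241.77.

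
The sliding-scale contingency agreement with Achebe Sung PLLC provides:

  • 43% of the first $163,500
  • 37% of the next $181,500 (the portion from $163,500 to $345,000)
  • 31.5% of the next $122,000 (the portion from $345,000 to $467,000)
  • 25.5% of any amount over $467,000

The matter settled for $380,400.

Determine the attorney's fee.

$148,611.00

First $163,500 at 43% = $70,305.00
Next $181,500 at 37% = $67,155.00
Remaining $35,400 at 31.5% = $11,151.00
Fee: $70,305.00 + $67,155.00 + $11,151.00 = $148,611.00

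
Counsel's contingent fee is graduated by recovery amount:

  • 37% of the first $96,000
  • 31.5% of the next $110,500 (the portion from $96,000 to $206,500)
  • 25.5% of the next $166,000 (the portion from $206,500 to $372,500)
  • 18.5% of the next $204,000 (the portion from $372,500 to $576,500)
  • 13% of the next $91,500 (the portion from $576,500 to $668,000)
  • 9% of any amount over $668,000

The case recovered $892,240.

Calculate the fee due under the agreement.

$182,474.10

First $96,000 at 37% = $35,520.00
Next $110,500 at 31.5% = $34,807.50
Next $166,000 at 25.5% = $42,330.00
Next $204,000 at 18.5% = $37,740.00
Next $91,500 at 13% = $11,895.00
Remaining $224,240 at 9% = $20,181.60
Fee: $35,520.00 + $34,807.50 + $42,330.00 + $37,740.00 + $11,895.00 + $20,181.60 = $182,474.10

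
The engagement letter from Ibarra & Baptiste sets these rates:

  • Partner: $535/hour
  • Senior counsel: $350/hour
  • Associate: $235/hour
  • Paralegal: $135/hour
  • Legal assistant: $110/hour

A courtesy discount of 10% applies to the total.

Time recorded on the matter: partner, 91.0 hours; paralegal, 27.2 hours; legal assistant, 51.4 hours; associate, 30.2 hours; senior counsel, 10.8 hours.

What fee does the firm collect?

$61,999.20

Partner: 91.0 × $535 = $48,685.00
Senior counsel: 10.8 × $350 = $3,780.00
Associate: 30.2 × $235 = $7,097.00
Paralegal: 27.2 × $135 = $3,672.00
Legal assistant: 51.4 × $110 = $5,654.00
Subtotal: $68,888.00
Less 10% discount: −$6,888.80
Total: $68,888.00 − $6,888.80 = $61,999.20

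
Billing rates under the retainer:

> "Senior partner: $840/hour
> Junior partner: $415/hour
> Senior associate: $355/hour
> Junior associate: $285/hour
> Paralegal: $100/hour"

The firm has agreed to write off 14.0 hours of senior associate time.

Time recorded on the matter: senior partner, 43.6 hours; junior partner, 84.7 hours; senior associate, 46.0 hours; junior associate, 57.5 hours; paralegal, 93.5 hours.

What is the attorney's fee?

$108,872.00

Senior partner: 43.6 × $840 = $36,624.00
Junior partner: 84.7 × $415 = $35,150.50
Senior associate: 46.0 × $355 = $16,330.00
Junior associate: 57.5 × $285 = $16,387.50
Paralegal: 93.5 × $100 = $9,350.00
Subtotal: $113,842.00
Write-off: 14.0 × $355 = $4,970.00
Total: $113,842.00 − $4,970.00 = $108,872.00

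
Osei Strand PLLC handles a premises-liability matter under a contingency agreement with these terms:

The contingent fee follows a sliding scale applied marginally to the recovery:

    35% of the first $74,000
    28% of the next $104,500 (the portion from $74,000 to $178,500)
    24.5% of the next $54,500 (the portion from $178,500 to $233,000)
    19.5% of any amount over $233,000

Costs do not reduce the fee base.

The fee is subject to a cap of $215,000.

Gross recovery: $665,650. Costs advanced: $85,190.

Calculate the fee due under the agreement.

Fee base is the gross recovery, $665,650; costs are reimbursed separately.
First $74,000 at 35% = $25,900.00
Next $104,500 at 28% = $29,260.00
Next $54,500 at 24.5% = $13,352.50
Remaining $432,650 at 19.5% = $84,366.75
Fee: $25,900.00 + $29,260.00 + $13,352.50 + $84,366.75 = $152,879.25
$152,879.25 is under the $215,000 cap.

$152,879.25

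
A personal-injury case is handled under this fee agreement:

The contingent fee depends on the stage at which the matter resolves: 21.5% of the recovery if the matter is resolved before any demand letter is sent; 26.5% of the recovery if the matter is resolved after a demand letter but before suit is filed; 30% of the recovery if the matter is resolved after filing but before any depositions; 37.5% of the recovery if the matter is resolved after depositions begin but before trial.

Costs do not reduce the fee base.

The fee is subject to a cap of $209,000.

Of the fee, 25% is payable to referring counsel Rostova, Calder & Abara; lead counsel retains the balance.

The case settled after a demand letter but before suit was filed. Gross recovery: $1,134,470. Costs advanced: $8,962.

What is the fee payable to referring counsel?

$52,250.00

Fee base is the gross recovery, $1,134,470; costs are reimbursed separately.
The matter settled after a demand letter but before suit was filed, so the 26.5% rate applies.
$1,134,470 × 26.5% = $300,634.55
$300,634.55 exceeds the $209,000 cap, so the fee is capped at $209,000.00.
Referral share: 25% of $209,000.00 = $52,250.00; lead counsel retains $209,000.00 − $52,250.00 = $156,750.00.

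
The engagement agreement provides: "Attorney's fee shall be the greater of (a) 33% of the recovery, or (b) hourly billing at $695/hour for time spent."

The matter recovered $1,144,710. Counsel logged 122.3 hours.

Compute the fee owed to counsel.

(a) 33% of $1,144,710 = $377,754.30
(b) 122.3 × $695 = $84,998.50
The greater is (a): $377,754.30.

$377,754.30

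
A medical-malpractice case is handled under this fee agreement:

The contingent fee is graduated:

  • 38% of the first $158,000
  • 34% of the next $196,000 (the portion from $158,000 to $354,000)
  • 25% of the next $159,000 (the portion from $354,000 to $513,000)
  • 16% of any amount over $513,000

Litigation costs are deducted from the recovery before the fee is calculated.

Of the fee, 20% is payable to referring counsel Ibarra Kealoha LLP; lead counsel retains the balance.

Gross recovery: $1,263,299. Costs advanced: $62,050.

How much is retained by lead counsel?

$221,239.87

Fee base (net of costs): $1,263,299 − $62,050 = $1,201,249
First $158,000 at 38% = $60,040.00
Next $196,000 at 34% = $66,640.00
Next $159,000 at 25% = $39,750.00
Remaining $688,249 at 16% = $110,119.84
Fee: $60,040.00 + $66,640.00 + $39,750.00 + $110,119.84 = $276,549.84
Referral share: 20% of $276,549.84 = $55,309.97; lead counsel retains $276,549.84 − $55,309.97 = $221,239.87.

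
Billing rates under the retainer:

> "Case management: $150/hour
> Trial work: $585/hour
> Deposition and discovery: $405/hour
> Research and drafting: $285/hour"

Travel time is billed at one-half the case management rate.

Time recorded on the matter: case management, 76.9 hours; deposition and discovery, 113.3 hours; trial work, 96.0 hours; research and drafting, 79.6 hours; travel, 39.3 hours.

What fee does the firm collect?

Case management: 76.9 × $150 = $11,535.00
Trial work: 96.0 × $585 = $56,160.00
Deposition and discovery: 113.3 × $405 = $45,886.50
Research and drafting: 79.6 × $285 = $22,686.00
Subtotal: $11,535.00 + $56,160.00 + $45,886.50 + $22,686.00 = $136,267.50
Travel: 39.3 × ($150 ÷ 2) = 39.3 × $75.00 = $2,947.50
Total: $136,267.50 + $2,947.50 = $139,215.00

$139,215.00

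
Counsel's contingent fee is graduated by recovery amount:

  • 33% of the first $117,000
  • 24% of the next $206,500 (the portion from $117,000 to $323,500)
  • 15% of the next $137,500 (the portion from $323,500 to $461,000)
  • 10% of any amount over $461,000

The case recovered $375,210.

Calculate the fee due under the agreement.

$95,926.50

First $117,000 at 33% = $38,610.00
Next $206,500 at 24% = $49,560.00
Remaining $51,710 at 15% = $7,756.50
Fee: $38,610.00 + $49,560.00 + $7,756.50 = $95,926.50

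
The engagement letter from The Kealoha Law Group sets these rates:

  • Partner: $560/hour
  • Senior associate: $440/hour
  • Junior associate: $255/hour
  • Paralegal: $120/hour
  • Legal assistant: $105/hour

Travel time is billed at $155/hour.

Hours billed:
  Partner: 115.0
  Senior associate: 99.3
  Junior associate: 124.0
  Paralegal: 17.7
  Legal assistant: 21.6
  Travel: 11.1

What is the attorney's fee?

Partner: 115.0 × $560 = $64,400.00
Senior associate: 99.3 × $440 = $43,692.00
Junior associate: 124.0 × $255 = $31,620.00
Paralegal: 17.7 × $120 = $2,124.00
Legal assistant: 21.6 × $105 = $2,268.00
Subtotal: $64,400.00 + $43,692.00 + $31,620.00 + $2,124.00 + $2,268.00 = $144,104.00
Travel: 11.1 × $155 = $1,720.50
Total: $144,104.00 + $1,720.50 = $145,824.50

$145,824.50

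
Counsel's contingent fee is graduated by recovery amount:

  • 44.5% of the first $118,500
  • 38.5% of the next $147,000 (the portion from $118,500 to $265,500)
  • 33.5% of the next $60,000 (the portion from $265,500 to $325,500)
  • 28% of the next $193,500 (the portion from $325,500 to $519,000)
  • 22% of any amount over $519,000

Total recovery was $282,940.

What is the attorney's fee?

First $118,500 at 44.5% = $52,732.50
Next $147,000 at 38.5% = $56,595.00
Remaining $17,440 at 33.5% = $5,842.40
Fee: $52,732.50 + $56,595.00 + $5,842.40 = $115,169.90

$115,169.90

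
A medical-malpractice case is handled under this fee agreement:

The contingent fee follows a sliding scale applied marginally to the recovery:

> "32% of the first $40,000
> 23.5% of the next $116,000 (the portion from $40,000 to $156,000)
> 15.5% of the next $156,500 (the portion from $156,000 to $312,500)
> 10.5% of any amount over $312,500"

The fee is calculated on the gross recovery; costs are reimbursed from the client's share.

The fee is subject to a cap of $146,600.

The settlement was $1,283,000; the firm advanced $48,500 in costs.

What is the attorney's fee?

$146,600.00

Fee base is the gross recovery, $1,283,000; costs are reimbursed separately.
First $40,000 at 32% = $12,800.00
Next $116,000 at 23.5% = $27,260.00
Next $156,500 at 15.5% = $24,257.50
Remaining $970,500 at 10.5% = $101,902.50
Fee: $12,800.00 + $27,260.00 + $24,257.50 + $101,902.50 = $166,220.00
$166,220.00 exceeds the $146,600 cap, so the fee is capped at $146,600.00.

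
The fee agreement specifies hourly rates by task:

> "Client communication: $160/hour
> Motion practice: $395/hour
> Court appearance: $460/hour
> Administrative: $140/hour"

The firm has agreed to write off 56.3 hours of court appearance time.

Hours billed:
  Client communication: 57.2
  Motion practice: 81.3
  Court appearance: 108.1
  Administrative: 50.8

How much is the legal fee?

Client communication: 57.2 × $160 = $9,152.00
Motion practice: 81.3 × $395 = $32,113.50
Court appearance: 108.1 × $460 = $49,726.00
Administrative: 50.8 × $140 = $7,112.00
Subtotal: $98,103.50
Write-off: 56.3 × $460 = $25,898.00
Total: $98,103.50 − $25,898.00 = $72,205.50

$72,205.50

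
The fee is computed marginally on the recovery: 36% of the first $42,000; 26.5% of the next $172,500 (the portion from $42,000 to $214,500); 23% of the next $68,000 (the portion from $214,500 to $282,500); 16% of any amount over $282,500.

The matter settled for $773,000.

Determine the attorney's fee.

First $42,000 at 36% = $15,120.00
Next $172,500 at 26.5% = $45,712.50
Next $68,000 at 23% = $15,640.00
Remaining $490,500 at 16% = $78,480.00
Fee: $15,120.00 + $45,712.50 + $15,640.00 + $78,480.00 = $154,952.50

$154,952.50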